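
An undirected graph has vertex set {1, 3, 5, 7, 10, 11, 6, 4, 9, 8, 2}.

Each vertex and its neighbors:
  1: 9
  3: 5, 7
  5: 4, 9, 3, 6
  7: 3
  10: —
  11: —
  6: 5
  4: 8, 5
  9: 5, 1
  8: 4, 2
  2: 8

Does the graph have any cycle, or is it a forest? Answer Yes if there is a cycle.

No

DFS, tracking each vertex's parent; an edge to a visited non-parent vertex closes a cycle.
Start from 3:
visit 3 (parent –)
  visit 5 (parent 3)
    visit 4 (parent 5)
      visit 8 (parent 4)
        8–4: parent, skip
        visit 2 (parent 8)
          2–8: parent, skip
      4–5: parent, skip
    visit 9 (parent 5)
      9–5: parent, skip
      visit 1 (parent 9)
        1–9: parent, skip
    5–3: parent, skip
    visit 6 (parent 5)
      6–5: parent, skip
  visit 7 (parent 3)
    7–3: parent, skip
visit 10 (parent –)
visit 11 (parent –)
No non-parent visited neighbor found — the graph is a forest.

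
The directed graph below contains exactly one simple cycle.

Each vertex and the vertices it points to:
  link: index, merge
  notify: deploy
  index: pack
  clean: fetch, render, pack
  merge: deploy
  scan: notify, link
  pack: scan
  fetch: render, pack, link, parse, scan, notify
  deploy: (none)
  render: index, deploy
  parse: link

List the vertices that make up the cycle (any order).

link, pack, scan, index

DFS with gray/black marking from scan:
scan gray
  notify gray
    deploy gray
    deploy black
  notify black
  link gray
    index gray
      pack gray
        pack→scan: scan is gray → back edge
Back edge closes the cycle scan → link → index → pack → scan; its vertices are {link, pack, scan, index}.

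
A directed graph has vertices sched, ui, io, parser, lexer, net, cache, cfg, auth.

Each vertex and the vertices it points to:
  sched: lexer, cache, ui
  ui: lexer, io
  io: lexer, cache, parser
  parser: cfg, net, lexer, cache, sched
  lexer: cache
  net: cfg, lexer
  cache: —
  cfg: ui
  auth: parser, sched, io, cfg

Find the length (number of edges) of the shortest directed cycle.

4

For each vertex v, BFS finds the shortest path from v back to v.
The shortest such closed walk is parser → cfg → ui → io → parser, length 4.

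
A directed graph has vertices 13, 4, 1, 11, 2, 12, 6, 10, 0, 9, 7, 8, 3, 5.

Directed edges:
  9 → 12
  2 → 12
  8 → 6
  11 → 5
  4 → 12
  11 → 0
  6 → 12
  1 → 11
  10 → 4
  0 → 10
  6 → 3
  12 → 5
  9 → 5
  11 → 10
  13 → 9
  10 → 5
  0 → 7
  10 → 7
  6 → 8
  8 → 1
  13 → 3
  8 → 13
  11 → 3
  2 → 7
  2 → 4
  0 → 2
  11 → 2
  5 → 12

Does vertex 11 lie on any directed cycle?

No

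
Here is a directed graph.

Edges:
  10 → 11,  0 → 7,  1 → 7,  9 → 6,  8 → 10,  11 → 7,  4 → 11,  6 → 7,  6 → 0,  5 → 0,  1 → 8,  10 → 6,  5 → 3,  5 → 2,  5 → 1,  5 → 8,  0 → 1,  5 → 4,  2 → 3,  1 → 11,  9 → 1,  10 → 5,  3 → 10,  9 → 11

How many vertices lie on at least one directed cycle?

A vertex is on a directed cycle iff it belongs to a strongly connected component of size ≥ 2 (or has a self-loop).
The vertices on cycles are {0, 1, 2, 3, 5, 6, 8, 10} — 8 in total.

8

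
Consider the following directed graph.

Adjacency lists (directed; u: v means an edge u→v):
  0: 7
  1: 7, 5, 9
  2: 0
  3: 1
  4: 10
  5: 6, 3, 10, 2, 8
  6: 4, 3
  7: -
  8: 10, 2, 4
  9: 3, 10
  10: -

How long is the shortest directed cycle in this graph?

3

For each vertex v, BFS finds the shortest path from v back to v.
The shortest such closed walk is 5 → 3 → 1 → 5, length 3.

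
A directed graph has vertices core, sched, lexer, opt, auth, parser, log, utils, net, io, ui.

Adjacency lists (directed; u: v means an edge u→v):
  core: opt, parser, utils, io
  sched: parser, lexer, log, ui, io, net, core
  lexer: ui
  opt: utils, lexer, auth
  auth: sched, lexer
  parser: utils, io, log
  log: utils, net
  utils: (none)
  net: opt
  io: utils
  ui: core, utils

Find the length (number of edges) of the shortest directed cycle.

4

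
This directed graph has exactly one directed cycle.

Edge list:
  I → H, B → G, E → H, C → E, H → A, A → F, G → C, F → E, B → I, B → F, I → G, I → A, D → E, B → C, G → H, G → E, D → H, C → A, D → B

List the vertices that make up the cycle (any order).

A, E, F, H

DFS with gray/black marking from F:
F gray
  E gray
    H gray
      A gray
        A→F: F is gray → back edge
Back edge closes the cycle F → E → H → A → F; its vertices are {A, E, F, H}.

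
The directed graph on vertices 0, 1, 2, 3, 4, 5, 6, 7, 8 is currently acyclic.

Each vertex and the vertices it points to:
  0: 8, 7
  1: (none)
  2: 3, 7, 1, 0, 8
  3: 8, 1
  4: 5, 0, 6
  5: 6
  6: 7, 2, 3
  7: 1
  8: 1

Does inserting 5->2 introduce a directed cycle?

No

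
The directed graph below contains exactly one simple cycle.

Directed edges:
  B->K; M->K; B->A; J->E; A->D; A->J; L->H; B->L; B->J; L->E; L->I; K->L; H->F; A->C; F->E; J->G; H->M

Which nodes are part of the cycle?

DFS with gray/black marking from L:
L gray
  H gray
    M gray
      K gray
        K→L: L is gray → back edge
Back edge closes the cycle L → H → M → K → L; its vertices are {H, K, L, M}.

H, K, L, M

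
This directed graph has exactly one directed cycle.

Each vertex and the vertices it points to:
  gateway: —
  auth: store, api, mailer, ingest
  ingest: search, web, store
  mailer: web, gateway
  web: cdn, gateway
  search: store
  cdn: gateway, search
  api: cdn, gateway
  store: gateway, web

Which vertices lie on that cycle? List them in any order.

cdn, web, store, search

DFS with gray/black marking from search:
search gray
  store gray
    gateway gray
    gateway black
    web gray
      cdn gray
        cdn→gateway: gateway black — skip
        cdn→search: search is gray → back edge
Back edge closes the cycle search → store → web → cdn → search; its vertices are {cdn, web, store, search}.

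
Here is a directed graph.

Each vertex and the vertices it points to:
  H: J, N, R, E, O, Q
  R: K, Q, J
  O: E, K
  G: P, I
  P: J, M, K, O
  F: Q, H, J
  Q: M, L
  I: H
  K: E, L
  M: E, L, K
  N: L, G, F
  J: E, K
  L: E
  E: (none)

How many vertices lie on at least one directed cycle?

A vertex is on a directed cycle iff it belongs to a strongly connected component of size ≥ 2 (or has a self-loop).
The vertices on cycles are {F, G, H, I, N} — 5 in total.

5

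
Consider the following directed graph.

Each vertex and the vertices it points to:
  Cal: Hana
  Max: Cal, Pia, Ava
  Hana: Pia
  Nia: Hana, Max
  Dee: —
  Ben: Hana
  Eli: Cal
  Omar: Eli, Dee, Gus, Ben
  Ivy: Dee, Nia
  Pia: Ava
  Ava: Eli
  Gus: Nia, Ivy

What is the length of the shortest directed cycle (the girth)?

For each vertex v, BFS finds the shortest path from v back to v.
The shortest such closed walk is Eli → Cal → Hana → Pia → Ava → Eli, length 5.

5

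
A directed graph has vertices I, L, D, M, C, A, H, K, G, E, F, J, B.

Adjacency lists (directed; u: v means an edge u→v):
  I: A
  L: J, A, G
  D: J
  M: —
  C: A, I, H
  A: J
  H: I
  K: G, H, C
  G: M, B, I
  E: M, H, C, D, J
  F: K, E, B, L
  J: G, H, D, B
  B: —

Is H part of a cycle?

Yes

H is on a cycle iff H can reach itself via ≥1 edge.
H → I → A → J → H — yes.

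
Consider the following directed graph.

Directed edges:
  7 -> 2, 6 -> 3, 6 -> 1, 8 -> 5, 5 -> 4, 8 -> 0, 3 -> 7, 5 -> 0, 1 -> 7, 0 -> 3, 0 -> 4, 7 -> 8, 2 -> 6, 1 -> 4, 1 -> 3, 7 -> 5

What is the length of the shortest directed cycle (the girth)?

4

For each vertex v, BFS finds the shortest path from v back to v.
The shortest such closed walk is 7 → 5 → 0 → 3 → 7, length 4.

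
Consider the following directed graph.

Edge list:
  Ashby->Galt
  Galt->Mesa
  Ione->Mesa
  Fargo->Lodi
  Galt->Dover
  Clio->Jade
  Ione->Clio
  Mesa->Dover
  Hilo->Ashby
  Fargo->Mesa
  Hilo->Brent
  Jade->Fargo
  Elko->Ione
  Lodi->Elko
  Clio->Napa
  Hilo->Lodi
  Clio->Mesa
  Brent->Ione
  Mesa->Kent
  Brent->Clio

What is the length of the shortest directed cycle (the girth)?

6

For each vertex v, BFS finds the shortest path from v back to v.
The shortest such closed walk is Lodi → Elko → Ione → Clio → Jade → Fargo → Lodi, length 6.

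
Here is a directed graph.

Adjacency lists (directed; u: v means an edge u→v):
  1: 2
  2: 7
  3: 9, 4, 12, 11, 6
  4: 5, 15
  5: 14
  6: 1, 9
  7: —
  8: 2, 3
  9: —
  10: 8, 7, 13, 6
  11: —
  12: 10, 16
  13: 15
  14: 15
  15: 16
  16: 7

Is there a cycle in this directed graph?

Yes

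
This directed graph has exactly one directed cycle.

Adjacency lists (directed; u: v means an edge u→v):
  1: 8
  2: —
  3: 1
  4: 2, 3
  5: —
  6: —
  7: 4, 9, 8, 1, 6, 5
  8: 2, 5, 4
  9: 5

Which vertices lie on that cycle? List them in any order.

1, 3, 4, 8

DFS with gray/black marking from 8:
8 gray
  2 gray
  2 black
  5 gray
  5 black
  4 gray
    4→2: 2 black — skip
    3 gray
      1 gray
        1→8: 8 is gray → back edge
Back edge closes the cycle 8 → 4 → 3 → 1 → 8; its vertices are {1, 3, 4, 8}.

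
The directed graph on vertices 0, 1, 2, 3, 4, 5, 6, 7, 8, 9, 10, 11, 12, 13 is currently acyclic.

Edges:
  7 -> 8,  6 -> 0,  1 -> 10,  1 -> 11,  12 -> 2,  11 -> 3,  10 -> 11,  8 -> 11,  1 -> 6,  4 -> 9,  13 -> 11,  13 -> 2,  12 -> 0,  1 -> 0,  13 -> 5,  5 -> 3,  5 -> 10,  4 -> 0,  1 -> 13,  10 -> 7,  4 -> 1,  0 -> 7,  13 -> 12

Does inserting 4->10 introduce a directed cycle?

Adding 4→10 creates a cycle iff 10 can already reach 4.
Explore from 10: no path reaches 4. The graph stays acyclic.

No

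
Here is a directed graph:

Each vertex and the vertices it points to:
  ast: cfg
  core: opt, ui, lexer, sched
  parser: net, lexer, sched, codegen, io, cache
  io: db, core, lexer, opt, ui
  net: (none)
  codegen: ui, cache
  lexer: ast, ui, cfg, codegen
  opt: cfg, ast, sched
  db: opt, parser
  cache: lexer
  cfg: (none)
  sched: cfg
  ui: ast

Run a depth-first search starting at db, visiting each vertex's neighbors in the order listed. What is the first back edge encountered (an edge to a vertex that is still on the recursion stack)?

DFS from db (visiting each vertex's neighbors in the order listed); mark gray on enter, black on exit:
db gray
  opt gray
    cfg gray
    cfg black
    ast gray
      ast→cfg: cfg black — skip
    ast black
    sched gray
      sched→cfg: cfg black — skip
    sched black
  opt black
  parser gray
    net gray
    net black
    lexer gray
      lexer→ast: ast black — skip
      ui gray
        ui→ast: ast black — skip
      ui black
      lexer→cfg: cfg black — skip
      codegen gray
        codegen→ui: ui black — skip
        cache gray
          cache→lexer: lexer is gray → back edge
First back edge: cache → lexer.

cache→lexer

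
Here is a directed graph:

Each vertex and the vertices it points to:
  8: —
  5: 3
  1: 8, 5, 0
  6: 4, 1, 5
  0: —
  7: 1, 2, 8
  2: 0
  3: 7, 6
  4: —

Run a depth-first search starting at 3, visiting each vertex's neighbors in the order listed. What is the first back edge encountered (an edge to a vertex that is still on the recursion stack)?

5->3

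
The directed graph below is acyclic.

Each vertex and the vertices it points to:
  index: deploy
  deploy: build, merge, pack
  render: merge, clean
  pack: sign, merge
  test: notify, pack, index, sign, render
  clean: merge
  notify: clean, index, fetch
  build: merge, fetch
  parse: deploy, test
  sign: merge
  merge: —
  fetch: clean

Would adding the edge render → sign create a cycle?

Adding render→sign creates a cycle iff sign can already reach render.
Explore from sign: no path reaches render. The graph stays acyclic.

No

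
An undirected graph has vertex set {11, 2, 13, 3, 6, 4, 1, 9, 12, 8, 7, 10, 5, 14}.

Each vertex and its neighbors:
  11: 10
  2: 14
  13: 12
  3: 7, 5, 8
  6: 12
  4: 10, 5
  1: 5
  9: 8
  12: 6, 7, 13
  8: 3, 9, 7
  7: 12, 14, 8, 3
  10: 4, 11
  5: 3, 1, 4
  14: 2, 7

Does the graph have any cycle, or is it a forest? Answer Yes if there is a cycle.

DFS, tracking each vertex's parent; an edge to a visited non-parent vertex closes a cycle.
Start from 14:
visit 14 (parent –)
  visit 2 (parent 14)
    2–14: parent, skip
  visit 7 (parent 14)
    visit 12 (parent 7)
      visit 6 (parent 12)
        6–12: parent, skip
      12–7: parent, skip
      visit 13 (parent 12)
        13–12: parent, skip
    7–14: parent, skip
    visit 8 (parent 7)
      visit 3 (parent 8)
        3–7: 7 visited and ≠ parent → cycle
Cycle: 7 – 8 – 3 – 7.

Yes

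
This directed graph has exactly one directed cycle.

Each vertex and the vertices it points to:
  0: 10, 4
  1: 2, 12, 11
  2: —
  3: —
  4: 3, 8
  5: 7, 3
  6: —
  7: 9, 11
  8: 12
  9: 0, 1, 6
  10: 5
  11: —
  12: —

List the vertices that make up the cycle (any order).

DFS with gray/black marking from 9:
9 gray
  0 gray
    10 gray
      5 gray
        7 gray
          7→9: 9 is gray → back edge
Back edge closes the cycle 9 → 0 → 10 → 5 → 7 → 9; its vertices are {0, 5, 7, 9, 10}.

0, 5, 7, 9, 10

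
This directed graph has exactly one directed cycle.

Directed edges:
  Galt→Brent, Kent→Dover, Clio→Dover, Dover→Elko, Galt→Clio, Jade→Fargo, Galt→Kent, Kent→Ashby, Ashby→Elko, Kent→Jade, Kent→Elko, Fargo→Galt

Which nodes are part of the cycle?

Galt, Jade, Kent, Fargo

DFS with gray/black marking from Galt:
Galt gray
  Brent gray
  Brent black
  Clio gray
    Dover gray
      Elko gray
      Elko black
    Dover black
  Clio black
  Kent gray
    Kent→Elko: Elko black — skip
    Kent→Dover: Dover black — skip
    Ashby gray
      Ashby→Elko: Elko black — skip
    Ashby black
    Jade gray
      Fargo gray
        Fargo→Galt: Galt is gray → back edge
Back edge closes the cycle Galt → Kent → Jade → Fargo → Galt; its vertices are {Galt, Jade, Kent, Fargo}.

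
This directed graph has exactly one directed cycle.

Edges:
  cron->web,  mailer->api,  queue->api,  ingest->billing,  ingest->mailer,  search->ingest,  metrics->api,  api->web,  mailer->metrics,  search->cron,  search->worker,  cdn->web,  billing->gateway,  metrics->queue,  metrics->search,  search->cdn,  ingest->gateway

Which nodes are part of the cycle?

DFS with gray/black marking from search:
search gray
  cron gray
    web gray
    web black
  cron black
  cdn gray
    cdn→web: web black — skip
  cdn black
  ingest gray
    gateway gray
    gateway black
    mailer gray
      api gray
        api→web: web black — skip
      api black
      metrics gray
        metrics→search: search is gray → back edge
Back edge closes the cycle search → ingest → mailer → metrics → search; its vertices are {ingest, mailer, search, metrics}.

ingest, mailer, search, metrics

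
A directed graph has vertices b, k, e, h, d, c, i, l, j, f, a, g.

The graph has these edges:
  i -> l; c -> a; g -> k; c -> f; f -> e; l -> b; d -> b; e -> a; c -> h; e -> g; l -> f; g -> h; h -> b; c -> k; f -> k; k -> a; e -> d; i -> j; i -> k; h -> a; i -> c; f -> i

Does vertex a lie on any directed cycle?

No

a lies on a cycle iff there is a path from a back to itself.
Exploring from a, it never reaches itself; equivalently, its strongly connected component is a singleton.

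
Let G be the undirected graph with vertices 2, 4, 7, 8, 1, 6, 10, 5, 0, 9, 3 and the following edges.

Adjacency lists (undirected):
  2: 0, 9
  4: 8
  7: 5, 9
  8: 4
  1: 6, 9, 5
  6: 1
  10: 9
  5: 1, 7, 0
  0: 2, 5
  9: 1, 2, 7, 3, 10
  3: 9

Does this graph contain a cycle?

DFS, tracking each vertex's parent; an edge to a visited non-parent vertex closes a cycle.
Start from 4:
visit 4 (parent –)
  visit 8 (parent 4)
    8–4: parent, skip
visit 2 (parent –)
  visit 0 (parent 2)
    0–2: parent, skip
    visit 5 (parent 0)
      visit 1 (parent 5)
        visit 6 (parent 1)
          6–1: parent, skip
        visit 9 (parent 1)
          9–1: parent, skip
          9–2: 2 visited and ≠ parent → cycle
Cycle: 2 – 0 – 5 – 1 – 9 – 2.

Yes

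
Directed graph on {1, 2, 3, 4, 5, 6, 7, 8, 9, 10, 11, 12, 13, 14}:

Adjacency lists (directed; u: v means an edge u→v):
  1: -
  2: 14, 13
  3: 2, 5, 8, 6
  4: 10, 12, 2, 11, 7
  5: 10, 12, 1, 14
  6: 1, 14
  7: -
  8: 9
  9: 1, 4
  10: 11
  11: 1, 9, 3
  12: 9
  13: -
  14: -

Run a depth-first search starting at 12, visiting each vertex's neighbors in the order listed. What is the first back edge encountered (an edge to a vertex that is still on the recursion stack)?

11->9

DFS from 12 (visiting each vertex's neighbors in the order listed); mark gray on enter, black on exit:
12 gray
  9 gray
    1 gray
    1 black
    4 gray
      10 gray
        11 gray
          11→1: 1 black — skip
          11→9: 9 is gray → back edge
First back edge: 11 → 9.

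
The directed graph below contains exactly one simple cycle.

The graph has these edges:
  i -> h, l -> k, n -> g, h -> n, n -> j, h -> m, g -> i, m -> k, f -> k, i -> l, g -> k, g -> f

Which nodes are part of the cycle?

g, h, i, n

DFS with gray/black marking from g:
g gray
  k gray
  k black
  f gray
    f→k: k black — skip
  f black
  i gray
    h gray
      m gray
        m→k: k black — skip
      m black
      n gray
        n→g: g is gray → back edge
Back edge closes the cycle g → i → h → n → g; its vertices are {g, h, i, n}.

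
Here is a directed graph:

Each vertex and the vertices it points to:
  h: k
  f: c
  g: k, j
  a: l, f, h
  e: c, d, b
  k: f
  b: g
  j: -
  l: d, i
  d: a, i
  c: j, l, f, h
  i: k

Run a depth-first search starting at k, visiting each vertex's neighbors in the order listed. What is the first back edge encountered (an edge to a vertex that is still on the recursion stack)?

a→l

DFS from k (visiting each vertex's neighbors in the order listed); mark gray on enter, black on exit:
k gray
  f gray
    c gray
      j gray
      j black
      l gray
        d gray
          a gray
            a→l: l is gray → back edge
First back edge: a → l.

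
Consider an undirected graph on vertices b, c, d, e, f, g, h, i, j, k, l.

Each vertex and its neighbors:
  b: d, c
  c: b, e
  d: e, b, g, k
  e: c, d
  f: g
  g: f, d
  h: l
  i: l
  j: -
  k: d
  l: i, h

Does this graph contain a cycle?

DFS, tracking each vertex's parent; an edge to a visited non-parent vertex closes a cycle.
Start from f:
visit f (parent –)
  visit g (parent f)
    g–f: parent, skip
    visit d (parent g)
      visit e (parent d)
        visit c (parent e)
          visit b (parent c)
            b–d: d visited and ≠ parent → cycle
Cycle: d – e – c – b – d.

Yes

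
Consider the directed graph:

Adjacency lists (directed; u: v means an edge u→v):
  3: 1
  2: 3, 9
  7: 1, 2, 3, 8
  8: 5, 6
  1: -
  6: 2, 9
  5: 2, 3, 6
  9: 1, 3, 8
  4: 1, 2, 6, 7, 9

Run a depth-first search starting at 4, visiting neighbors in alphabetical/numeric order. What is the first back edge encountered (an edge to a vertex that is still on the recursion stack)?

DFS from 4 (visiting neighbors in alphabetical/numeric order); mark gray on enter, black on exit:
4 gray
  1 gray
  1 black
  2 gray
    3 gray
      3→1: 1 black — skip
    3 black
    9 gray
      9→1: 1 black — skip
      9→3: 3 black — skip
      8 gray
        5 gray
          5→2: 2 is gray → back edge
First back edge: 5 → 2.

5->2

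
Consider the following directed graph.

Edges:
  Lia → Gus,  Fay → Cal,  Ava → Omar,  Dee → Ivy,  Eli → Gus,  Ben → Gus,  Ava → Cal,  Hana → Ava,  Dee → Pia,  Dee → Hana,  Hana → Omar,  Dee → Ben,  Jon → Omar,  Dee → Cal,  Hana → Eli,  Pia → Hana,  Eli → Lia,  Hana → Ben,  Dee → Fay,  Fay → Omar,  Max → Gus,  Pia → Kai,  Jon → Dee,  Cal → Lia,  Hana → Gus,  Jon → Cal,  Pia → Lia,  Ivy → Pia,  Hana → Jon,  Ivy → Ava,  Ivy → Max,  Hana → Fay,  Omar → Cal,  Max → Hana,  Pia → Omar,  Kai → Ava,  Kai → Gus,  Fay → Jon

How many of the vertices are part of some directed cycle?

7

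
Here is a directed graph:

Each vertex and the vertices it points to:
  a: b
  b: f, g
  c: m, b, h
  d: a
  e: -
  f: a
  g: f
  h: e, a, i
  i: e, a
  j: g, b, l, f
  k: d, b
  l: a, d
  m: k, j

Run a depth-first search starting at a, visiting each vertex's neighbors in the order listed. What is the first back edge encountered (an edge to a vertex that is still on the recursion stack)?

f→a

DFS from a (visiting each vertex's neighbors in the order listed); mark gray on enter, black on exit:
a gray
  b gray
    f gray
      f→a: a is gray → back edge
First back edge: f → a.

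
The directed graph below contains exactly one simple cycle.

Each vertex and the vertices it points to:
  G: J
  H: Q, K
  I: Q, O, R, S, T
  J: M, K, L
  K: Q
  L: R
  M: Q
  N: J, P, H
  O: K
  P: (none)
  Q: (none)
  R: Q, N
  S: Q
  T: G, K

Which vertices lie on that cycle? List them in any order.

DFS with gray/black marking from R:
R gray
  Q gray
  Q black
  N gray
    J gray
      M gray
        M→Q: Q black — skip
      M black
      K gray
        K→Q: Q black — skip
      K black
      L gray
        L→R: R is gray → back edge
Back edge closes the cycle R → N → J → L → R; its vertices are {J, L, N, R}.

J, L, N, R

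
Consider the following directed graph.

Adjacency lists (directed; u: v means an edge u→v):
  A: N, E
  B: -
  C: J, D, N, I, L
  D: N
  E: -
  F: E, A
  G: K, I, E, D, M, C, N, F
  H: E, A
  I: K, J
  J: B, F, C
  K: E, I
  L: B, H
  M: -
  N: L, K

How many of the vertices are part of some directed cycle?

A vertex is on a directed cycle iff it belongs to a strongly connected component of size ≥ 2 (or has a self-loop).
The vertices on cycles are {A, C, D, F, H, I, J, K, L, N} — 10 in total.

10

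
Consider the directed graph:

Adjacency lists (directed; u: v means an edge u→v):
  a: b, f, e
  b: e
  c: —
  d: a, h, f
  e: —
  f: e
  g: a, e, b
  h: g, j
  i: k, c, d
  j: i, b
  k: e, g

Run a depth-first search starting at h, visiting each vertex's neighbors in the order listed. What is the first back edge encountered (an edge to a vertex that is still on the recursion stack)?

DFS from h (visiting each vertex's neighbors in the order listed); mark gray on enter, black on exit:
h gray
  g gray
    a gray
      b gray
        e gray
        e black
      b black
      f gray
        f→e: e black — skip
      f black
      a→e: e black — skip
    a black
    g→e: e black — skip
    g→b: b black — skip
  g black
  j gray
    i gray
      k gray
        k→e: e black — skip
        k→g: g black — skip
      k black
      c gray
      c black
      d gray
        d→a: a black — skip
        d→h: h is gray → back edge
First back edge: d → h.

d→h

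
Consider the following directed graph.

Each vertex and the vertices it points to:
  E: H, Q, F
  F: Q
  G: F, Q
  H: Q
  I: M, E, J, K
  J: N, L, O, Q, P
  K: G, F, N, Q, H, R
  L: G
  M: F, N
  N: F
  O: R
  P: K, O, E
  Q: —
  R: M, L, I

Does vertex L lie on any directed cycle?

L lies on a cycle iff there is a path from L back to itself.
Exploring from L, it never reaches itself; equivalently, its strongly connected component is a singleton.

No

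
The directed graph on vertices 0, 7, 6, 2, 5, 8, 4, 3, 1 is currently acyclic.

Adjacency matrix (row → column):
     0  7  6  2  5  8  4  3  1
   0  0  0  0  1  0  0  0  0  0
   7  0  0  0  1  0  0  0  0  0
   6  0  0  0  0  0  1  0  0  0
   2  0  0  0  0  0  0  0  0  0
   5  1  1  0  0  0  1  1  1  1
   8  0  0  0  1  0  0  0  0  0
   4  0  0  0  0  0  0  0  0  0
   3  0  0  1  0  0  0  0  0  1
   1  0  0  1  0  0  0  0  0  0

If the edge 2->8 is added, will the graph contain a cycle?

Yes

Adding 2→8 creates a cycle iff 8 can already reach 2.
Path from 8: 8 → 2.
So 8 → … → 2 → 8 is a cycle.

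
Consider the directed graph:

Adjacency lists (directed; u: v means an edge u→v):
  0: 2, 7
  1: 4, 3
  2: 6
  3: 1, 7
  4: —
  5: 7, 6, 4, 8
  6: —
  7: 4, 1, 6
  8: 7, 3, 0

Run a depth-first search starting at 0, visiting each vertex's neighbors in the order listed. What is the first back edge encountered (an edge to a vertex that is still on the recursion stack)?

3→1

DFS from 0 (visiting each vertex's neighbors in the order listed); mark gray on enter, black on exit:
0 gray
  2 gray
    6 gray
    6 black
  2 black
  7 gray
    4 gray
    4 black
    1 gray
      1→4: 4 black — skip
      3 gray
        3→1: 1 is gray → back edge
First back edge: 3 → 1.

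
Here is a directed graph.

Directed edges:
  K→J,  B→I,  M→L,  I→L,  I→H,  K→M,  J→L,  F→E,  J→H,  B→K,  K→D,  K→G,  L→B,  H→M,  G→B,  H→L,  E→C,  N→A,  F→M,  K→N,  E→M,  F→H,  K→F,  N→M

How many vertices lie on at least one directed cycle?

A vertex is on a directed cycle iff it belongs to a strongly connected component of size ≥ 2 (or has a self-loop).
The vertices on cycles are {B, E, F, G, H, I, J, K, L, M, N} — 11 in total.

11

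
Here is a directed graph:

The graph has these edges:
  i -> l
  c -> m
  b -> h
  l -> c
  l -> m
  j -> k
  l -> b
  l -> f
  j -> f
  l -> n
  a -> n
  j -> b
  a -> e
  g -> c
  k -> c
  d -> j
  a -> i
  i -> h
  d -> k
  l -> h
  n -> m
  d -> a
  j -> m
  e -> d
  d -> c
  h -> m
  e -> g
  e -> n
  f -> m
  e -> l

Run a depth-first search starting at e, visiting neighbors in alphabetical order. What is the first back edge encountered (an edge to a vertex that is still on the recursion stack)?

a→e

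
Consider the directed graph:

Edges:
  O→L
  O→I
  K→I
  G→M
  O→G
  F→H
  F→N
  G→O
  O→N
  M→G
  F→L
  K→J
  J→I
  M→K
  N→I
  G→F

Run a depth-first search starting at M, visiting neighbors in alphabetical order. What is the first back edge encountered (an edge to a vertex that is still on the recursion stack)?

DFS from M (visiting neighbors in alphabetical order); mark gray on enter, black on exit:
M gray
  G gray
    F gray
      H gray
      H black
      L gray
      L black
      N gray
        I gray
        I black
      N black
    F black
    G→M: M is gray → back edge
First back edge: G → M.

G→M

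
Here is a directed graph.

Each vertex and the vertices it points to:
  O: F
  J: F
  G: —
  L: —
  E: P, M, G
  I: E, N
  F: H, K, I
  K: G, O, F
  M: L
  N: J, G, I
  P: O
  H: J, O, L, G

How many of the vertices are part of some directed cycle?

9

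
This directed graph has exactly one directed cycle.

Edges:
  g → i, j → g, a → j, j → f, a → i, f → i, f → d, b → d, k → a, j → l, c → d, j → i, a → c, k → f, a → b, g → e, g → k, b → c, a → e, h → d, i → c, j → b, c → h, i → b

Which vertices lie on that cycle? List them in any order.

a, g, j, k

DFS with gray/black marking from a:
a gray
  i gray
    c gray
      h gray
        d gray
        d black
      h black
      c→d: d black — skip
    c black
    b gray
      b→d: d black — skip
      b→c: c black — skip
    b black
  i black
  j gray
    f gray
      f→i: i black — skip
      f→d: d black — skip
    f black
    j→i: i black — skip
    j→b: b black — skip
    g gray
      e gray
      e black
      g→i: i black — skip
      k gray
        k→a: a is gray → back edge
Back edge closes the cycle a → j → g → k → a; its vertices are {a, g, j, k}.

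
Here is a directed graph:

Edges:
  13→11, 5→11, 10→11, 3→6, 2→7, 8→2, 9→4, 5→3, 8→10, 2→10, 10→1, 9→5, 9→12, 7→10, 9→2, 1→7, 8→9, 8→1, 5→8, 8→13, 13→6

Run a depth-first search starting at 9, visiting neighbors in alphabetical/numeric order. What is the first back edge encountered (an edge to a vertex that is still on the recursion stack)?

DFS from 9 (visiting neighbors in alphabetical/numeric order); mark gray on enter, black on exit:
9 gray
  2 gray
    7 gray
      10 gray
        1 gray
          1→7: 7 is gray → back edge
First back edge: 1 → 7.

1→7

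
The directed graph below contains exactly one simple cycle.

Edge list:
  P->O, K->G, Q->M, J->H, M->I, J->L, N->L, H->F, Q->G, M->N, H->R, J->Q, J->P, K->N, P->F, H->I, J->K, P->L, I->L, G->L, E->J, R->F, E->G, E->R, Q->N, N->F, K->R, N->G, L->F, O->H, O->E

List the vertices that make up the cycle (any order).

DFS with gray/black marking from J:
J gray
  Q gray
    M gray
      I gray
        L gray
          F gray
          F black
        L black
      I black
      N gray
        G gray
          G→L: L black — skip
        G black
        N→L: L black — skip
        N→F: F black — skip
      N black
    M black
    Q→N: N black — skip
    Q→G: G black — skip
  Q black
  H gray
    R gray
      R→F: F black — skip
    R black
    H→I: I black — skip
    H→F: F black — skip
  H black
  P gray
    P→F: F black — skip
    O gray
      O→H: H black — skip
      E gray
        E→J: J is gray → back edge
Back edge closes the cycle J → P → O → E → J; its vertices are {E, J, O, P}.

E, J, O, P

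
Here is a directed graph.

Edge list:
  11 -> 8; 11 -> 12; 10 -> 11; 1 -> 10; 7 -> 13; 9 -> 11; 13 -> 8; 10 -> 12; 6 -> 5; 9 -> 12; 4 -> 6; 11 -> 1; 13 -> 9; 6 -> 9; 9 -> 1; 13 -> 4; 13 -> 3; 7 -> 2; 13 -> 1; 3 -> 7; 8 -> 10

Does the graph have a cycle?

Yes

DFS with white/gray/black marking, starting from 12:
12 gray
12 black
1 gray
  10 gray
    11 gray
      11→12: 12 black — skip
      11→1: 1 is gray → back edge
Back edge found, so a cycle exists: 1 → 10 → 11 → 1.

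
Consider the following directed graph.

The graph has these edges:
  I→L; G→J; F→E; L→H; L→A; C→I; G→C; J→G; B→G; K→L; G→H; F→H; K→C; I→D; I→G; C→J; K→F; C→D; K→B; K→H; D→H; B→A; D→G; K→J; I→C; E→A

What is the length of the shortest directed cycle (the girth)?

2

For each vertex v, BFS finds the shortest path from v back to v.
The shortest such closed walk is C → I → C, length 2.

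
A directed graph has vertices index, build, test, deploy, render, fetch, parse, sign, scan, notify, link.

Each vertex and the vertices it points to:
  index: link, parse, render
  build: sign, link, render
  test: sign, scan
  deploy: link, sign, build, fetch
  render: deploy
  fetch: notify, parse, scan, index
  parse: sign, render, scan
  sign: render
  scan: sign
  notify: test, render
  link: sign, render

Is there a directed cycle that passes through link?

Yes

link is on a cycle iff link can reach itself via ≥1 edge.
link → render → deploy → link — yes.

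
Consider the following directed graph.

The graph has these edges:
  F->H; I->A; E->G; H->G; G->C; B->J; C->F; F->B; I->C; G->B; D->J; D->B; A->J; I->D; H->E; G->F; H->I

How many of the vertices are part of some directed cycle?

6

A vertex is on a directed cycle iff it belongs to a strongly connected component of size ≥ 2 (or has a self-loop).
The vertices on cycles are {C, E, F, G, H, I} — 6 in total.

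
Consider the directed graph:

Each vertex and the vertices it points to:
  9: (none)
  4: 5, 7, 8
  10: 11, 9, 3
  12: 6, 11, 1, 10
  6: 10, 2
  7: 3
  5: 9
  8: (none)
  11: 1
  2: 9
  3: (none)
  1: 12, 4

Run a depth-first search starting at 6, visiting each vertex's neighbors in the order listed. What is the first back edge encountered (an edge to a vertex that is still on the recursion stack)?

DFS from 6 (visiting each vertex's neighbors in the order listed); mark gray on enter, black on exit:
6 gray
  10 gray
    11 gray
      1 gray
        12 gray
          12→6: 6 is gray → back edge
First back edge: 12 → 6.

12→6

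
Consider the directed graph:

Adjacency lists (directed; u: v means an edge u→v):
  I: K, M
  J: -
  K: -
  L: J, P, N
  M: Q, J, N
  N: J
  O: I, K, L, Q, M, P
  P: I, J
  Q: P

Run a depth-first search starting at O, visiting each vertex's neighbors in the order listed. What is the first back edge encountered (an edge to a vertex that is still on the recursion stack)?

P->I

DFS from O (visiting each vertex's neighbors in the order listed); mark gray on enter, black on exit:
O gray
  I gray
    K gray
    K black
    M gray
      Q gray
        P gray
          P→I: I is gray → back edge
First back edge: P → I.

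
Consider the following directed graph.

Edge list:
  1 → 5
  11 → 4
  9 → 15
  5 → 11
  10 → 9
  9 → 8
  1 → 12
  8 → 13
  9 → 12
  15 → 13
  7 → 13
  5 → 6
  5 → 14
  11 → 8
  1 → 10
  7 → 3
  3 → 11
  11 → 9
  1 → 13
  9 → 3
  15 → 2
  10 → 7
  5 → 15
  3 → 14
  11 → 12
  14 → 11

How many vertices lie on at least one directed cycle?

A vertex is on a directed cycle iff it belongs to a strongly connected component of size ≥ 2 (or has a self-loop).
The vertices on cycles are {3, 9, 11, 14} — 4 in total.

4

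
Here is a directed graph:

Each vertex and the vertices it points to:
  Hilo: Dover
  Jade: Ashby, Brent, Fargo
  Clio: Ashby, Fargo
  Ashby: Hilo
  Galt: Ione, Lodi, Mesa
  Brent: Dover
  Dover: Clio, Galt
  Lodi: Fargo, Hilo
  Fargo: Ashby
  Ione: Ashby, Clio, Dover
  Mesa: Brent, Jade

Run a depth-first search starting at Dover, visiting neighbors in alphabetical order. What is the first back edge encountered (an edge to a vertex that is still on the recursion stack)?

Hilo→Dover

DFS from Dover (visiting neighbors in alphabetical order); mark gray on enter, black on exit:
Dover gray
  Clio gray
    Ashby gray
      Hilo gray
        Hilo→Dover: Dover is gray → back edge
First back edge: Hilo → Dover.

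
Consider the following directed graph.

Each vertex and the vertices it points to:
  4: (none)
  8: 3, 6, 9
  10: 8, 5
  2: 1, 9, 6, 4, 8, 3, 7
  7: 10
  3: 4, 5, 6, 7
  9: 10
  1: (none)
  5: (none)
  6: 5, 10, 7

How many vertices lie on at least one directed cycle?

6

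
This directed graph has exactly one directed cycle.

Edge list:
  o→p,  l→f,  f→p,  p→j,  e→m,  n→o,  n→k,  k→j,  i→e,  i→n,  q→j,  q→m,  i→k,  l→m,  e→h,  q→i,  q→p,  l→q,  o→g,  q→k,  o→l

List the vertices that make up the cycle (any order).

i, l, n, o, q

DFS with gray/black marking from q:
q gray
  j gray
  j black
  p gray
    p→j: j black — skip
  p black
  i gray
    e gray
      m gray
      m black
      h gray
      h black
    e black
    k gray
      k→j: j black — skip
    k black
    n gray
      n→k: k black — skip
      o gray
        l gray
          l→m: m black — skip
          l→q: q is gray → back edge
Back edge closes the cycle q → i → n → o → l → q; its vertices are {i, l, n, o, q}.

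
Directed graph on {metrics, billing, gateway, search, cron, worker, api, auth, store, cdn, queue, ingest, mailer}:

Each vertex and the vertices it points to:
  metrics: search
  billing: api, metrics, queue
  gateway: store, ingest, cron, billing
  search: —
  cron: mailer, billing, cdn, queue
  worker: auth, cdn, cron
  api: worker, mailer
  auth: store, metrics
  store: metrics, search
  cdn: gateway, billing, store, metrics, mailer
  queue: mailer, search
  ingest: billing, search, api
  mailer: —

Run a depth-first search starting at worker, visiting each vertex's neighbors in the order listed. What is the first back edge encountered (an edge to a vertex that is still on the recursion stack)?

DFS from worker (visiting each vertex's neighbors in the order listed); mark gray on enter, black on exit:
worker gray
  auth gray
    store gray
      metrics gray
        search gray
        search black
      metrics black
      store→search: search black — skip
    store black
    auth→metrics: metrics black — skip
  auth black
  cdn gray
    gateway gray
      gateway→store: store black — skip
      ingest gray
        billing gray
          api gray
            api→worker: worker is gray → back edge
First back edge: api → worker.

api->worker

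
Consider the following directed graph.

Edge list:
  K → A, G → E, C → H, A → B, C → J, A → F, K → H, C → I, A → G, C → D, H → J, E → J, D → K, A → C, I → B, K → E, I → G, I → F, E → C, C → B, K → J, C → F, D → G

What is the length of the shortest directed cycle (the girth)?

4

For each vertex v, BFS finds the shortest path from v back to v.
The shortest such closed walk is K → A → C → D → K, length 4.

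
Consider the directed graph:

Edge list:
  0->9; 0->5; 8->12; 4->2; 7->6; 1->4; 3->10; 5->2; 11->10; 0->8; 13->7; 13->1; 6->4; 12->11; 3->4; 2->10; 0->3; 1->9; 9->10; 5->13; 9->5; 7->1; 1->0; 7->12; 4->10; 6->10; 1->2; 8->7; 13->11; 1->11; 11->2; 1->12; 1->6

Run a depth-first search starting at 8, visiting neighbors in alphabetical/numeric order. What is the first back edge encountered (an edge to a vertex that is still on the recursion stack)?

13->1

DFS from 8 (visiting neighbors in alphabetical/numeric order); mark gray on enter, black on exit:
8 gray
  7 gray
    1 gray
      0 gray
        3 gray
          4 gray
            2 gray
              10 gray
              10 black
            2 black
            4→10: 10 black — skip
          4 black
          3→10: 10 black — skip
        3 black
        5 gray
          5→2: 2 black — skip
          13 gray
            13→1: 1 is gray → back edge
First back edge: 13 → 1.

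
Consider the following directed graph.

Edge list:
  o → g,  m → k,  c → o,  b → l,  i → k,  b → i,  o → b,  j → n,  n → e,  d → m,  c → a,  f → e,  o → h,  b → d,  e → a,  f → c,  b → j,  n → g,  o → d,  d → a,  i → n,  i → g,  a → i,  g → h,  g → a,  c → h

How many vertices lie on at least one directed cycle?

A vertex is on a directed cycle iff it belongs to a strongly connected component of size ≥ 2 (or has a self-loop).
The vertices on cycles are {a, e, g, i, n} — 5 in total.

5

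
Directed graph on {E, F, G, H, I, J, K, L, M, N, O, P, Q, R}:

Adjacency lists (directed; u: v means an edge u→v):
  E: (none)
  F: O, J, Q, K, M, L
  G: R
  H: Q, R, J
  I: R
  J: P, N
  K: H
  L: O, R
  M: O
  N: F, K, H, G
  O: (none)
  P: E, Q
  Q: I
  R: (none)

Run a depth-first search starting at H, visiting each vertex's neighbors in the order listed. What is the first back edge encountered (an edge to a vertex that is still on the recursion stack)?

F->J

DFS from H (visiting each vertex's neighbors in the order listed); mark gray on enter, black on exit:
H gray
  Q gray
    I gray
      R gray
      R black
    I black
  Q black
  H→R: R black — skip
  J gray
    P gray
      E gray
      E black
      P→Q: Q black — skip
    P black
    N gray
      F gray
        O gray
        O black
        F→J: J is gray → back edge
First back edge: F → J.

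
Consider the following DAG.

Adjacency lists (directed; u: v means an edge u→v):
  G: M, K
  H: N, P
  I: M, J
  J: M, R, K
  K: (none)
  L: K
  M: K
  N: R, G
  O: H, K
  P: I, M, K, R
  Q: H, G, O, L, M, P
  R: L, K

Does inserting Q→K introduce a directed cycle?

No

Adding Q→K creates a cycle iff K can already reach Q.
Explore from K: no path reaches Q. The graph stays acyclic.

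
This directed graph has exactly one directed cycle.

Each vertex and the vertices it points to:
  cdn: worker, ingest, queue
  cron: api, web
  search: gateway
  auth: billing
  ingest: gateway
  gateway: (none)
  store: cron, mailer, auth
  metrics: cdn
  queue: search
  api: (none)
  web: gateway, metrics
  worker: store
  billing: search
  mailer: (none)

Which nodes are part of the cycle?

DFS with gray/black marking from cdn:
cdn gray
  worker gray
    store gray
      cron gray
        api gray
        api black
        web gray
          gateway gray
          gateway black
          metrics gray
            metrics→cdn: cdn is gray → back edge
Back edge closes the cycle cdn → worker → store → cron → web → metrics → cdn; its vertices are {cdn, web, cron, store, worker, metrics}.

cdn, web, cron, store, worker, metrics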